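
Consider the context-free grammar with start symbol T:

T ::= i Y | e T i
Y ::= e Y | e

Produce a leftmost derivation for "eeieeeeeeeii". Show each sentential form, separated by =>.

T => eTi   [T ::= e T i]
eTi => eeTii   [T ::= e T i]
eeTii => eeiYii   [T ::= i Y]
eeiYii => eeieYii   [Y ::= e Y]
eeieYii => eeieeYii   [Y ::= e Y]
eeieeYii => eeieeeYii   [Y ::= e Y]
eeieeeYii => eeieeeeYii   [Y ::= e Y]
eeieeeeYii => eeieeeeeYii   [Y ::= e Y]
eeieeeeeYii => eeieeeeeeYii   [Y ::= e Y]
eeieeeeeeYii => eeieeeeeeeii   [Y ::= e]

T => eTi => eeTii => eeiYii => eeieYii => eeieeYii => eeieeeYii => eeieeeeYii => eeieeeeeYii => eeieeeeeeYii => eeieeeeeeeii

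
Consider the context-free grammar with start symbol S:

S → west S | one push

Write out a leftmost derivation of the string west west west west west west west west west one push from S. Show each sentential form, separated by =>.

S => west S   [S → west S]
west S => west west S   [S → west S]
west west S => west west west S   [S → west S]
west west west S => west west west west S   [S → west S]
west west west west S => west west west west west S   [S → west S]
west west west west west S => west west west west west west S   [S → west S]
west west west west west west S => west west west west west west west S   [S → west S]
west west west west west west west S => west west west west west west west west S   [S → west S]
west west west west west west west west S => west west west west west west west west west S   [S → west S]
west west west west west west west west west S => west west west west west west west west west one push   [S → one push]

S => west S => west west S => west west west S => west west west west S => west west west west west S => west west west west west west S => west west west west west west west S => west west west west west west west west S => west west west west west west west west west S => west west west west west west west west west one push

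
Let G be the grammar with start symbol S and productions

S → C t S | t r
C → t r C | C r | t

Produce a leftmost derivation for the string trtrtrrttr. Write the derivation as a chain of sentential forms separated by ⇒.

S ⇒ CtS   [S → C t S]
CtS ⇒ trCtS   [C → t r C]
trCtS ⇒ trtrCtS   [C → t r C]
trtrCtS ⇒ trtrCrtS   [C → C r]
trtrCrtS ⇒ trtrCrrtS   [C → C r]
trtrCrrtS ⇒ trtrtrrtS   [C → t]
trtrtrrtS ⇒ trtrtrrttr   [S → t r]

S ⇒ CtS ⇒ trCtS ⇒ trtrCtS ⇒ trtrCrtS ⇒ trtrCrrtS ⇒ trtrtrrtS ⇒ trtrtrrttr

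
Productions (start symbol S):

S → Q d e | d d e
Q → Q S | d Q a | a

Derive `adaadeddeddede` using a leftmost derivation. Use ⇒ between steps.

S ⇒ Qde ⇒ QSde ⇒ QSSde ⇒ QSSSde ⇒ aSSSde ⇒ aQdeSSde ⇒ adQadeSSde ⇒ adaadeSSde ⇒ adaadeddeSde ⇒ adaadeddeddede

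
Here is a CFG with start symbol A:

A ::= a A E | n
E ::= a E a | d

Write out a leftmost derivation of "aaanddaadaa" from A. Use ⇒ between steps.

A ⇒ aAE   [A ::= a A E]
aAE ⇒ aaAEE   [A ::= a A E]
aaAEE ⇒ aaaAEEE   [A ::= a A E]
aaaAEEE ⇒ aaanEEE   [A ::= n]
aaanEEE ⇒ aaandEE   [E ::= d]
aaandEE ⇒ aaanddE   [E ::= d]
aaanddE ⇒ aaanddaEa   [E ::= a E a]
aaanddaEa ⇒ aaanddaaEaa   [E ::= a E a]
aaanddaaEaa ⇒ aaanddaadaa   [E ::= d]

A ⇒ aAE ⇒ aaAEE ⇒ aaaAEEE ⇒ aaanEEE ⇒ aaandEE ⇒ aaanddE ⇒ aaanddaEa ⇒ aaanddaaEaa ⇒ aaanddaadaa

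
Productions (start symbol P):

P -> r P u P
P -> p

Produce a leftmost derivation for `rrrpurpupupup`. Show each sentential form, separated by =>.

P => rPuP => rrPuPuP => rrrPuPuPuP => rrrpuPuPuP => rrrpurPuPuPuP => rrrpurpuPuPuP => rrrpurpupuPuP => rrrpurpupupuP => rrrpurpupupup

P => rPuP   [P -> r P u P]
rPuP => rrPuPuP   [P -> r P u P]
rrPuPuP => rrrPuPuPuP   [P -> r P u P]
rrrPuPuPuP => rrrpuPuPuP   [P -> p]
rrrpuPuPuP => rrrpurPuPuPuP   [P -> r P u P]
rrrpurPuPuPuP => rrrpurpuPuPuP   [P -> p]
rrrpurpuPuPuP => rrrpurpupuPuP   [P -> p]
rrrpurpupuPuP => rrrpurpupupuP   [P -> p]
rrrpurpupupuP => rrrpurpupupup   [P -> p]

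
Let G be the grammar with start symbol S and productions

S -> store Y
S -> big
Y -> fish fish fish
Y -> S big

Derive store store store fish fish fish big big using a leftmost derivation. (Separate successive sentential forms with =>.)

S => store Y => store S big => store store Y big => store store S big big => store store store Y big big => store store store fish fish fish big big

S => store Y   [S -> store Y]
store Y => store S big   [Y -> S big]
store S big => store store Y big   [S -> store Y]
store store Y big => store store S big big   [Y -> S big]
store store S big big => store store store Y big big   [S -> store Y]
store store store Y big big => store store store fish fish fish big big   [Y -> fish fish fish]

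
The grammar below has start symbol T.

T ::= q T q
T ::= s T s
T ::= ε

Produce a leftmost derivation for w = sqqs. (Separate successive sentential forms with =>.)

T => sTs   [T ::= s T s]
sTs => sqTqs   [T ::= q T q]
sqTqs => sqqs   [T ::= ε]

T => sTs => sqTqs => sqqs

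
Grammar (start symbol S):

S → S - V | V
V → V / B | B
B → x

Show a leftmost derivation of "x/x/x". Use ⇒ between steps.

S ⇒ V   [S → V]
V ⇒ V/B   [V → V / B]
V/B ⇒ V/B/B   [V → V / B]
V/B/B ⇒ B/B/B   [V → B]
B/B/B ⇒ x/B/B   [B → x]
x/B/B ⇒ x/x/B   [B → x]
x/x/B ⇒ x/x/x   [B → x]

S⇒V⇒V/B⇒V/B/B⇒B/B/B⇒x/B/B⇒x/x/B⇒x/x/x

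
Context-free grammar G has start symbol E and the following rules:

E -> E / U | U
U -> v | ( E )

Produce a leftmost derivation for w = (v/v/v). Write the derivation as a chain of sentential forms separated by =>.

E => U => (E) => (E/U) => (E/U/U) => (U/U/U) => (v/U/U) => (v/v/U) => (v/v/v)

E => U   [E -> U]
U => (E)   [U -> ( E )]
(E) => (E/U)   [E -> E / U]
(E/U) => (E/U/U)   [E -> E / U]
(E/U/U) => (U/U/U)   [E -> U]
(U/U/U) => (v/U/U)   [U -> v]
(v/U/U) => (v/v/U)   [U -> v]
(v/v/U) => (v/v/v)   [U -> v]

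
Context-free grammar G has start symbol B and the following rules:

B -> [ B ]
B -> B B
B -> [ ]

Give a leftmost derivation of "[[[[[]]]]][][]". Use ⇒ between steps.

B ⇒ BB ⇒ BBB ⇒ [B]BB ⇒ [[B]]BB ⇒ [[[B]]]BB ⇒ [[[[B]]]]BB ⇒ [[[[[]]]]]BB ⇒ [[[[[]]]]][]B ⇒ [[[[[]]]]][][]

B ⇒ BB   [B -> B B]
BB ⇒ BBB   [B -> B B]
BBB ⇒ [B]BB   [B -> [ B ]]
[B]BB ⇒ [[B]]BB   [B -> [ B ]]
[[B]]BB ⇒ [[[B]]]BB   [B -> [ B ]]
[[[B]]]BB ⇒ [[[[B]]]]BB   [B -> [ B ]]
[[[[B]]]]BB ⇒ [[[[[]]]]]BB   [B -> [ ]]
[[[[[]]]]]BB ⇒ [[[[[]]]]][]B   [B -> [ ]]
[[[[[]]]]][]B ⇒ [[[[[]]]]][][]   [B -> [ ]]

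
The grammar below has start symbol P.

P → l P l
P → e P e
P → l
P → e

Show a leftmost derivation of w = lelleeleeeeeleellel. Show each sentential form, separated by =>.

P => lPl   [P → l P l]
lPl => lePel   [P → e P e]
lePel => lelPlel   [P → l P l]
lelPlel => lellPllel   [P → l P l]
lellPllel => lellePellel   [P → e P e]
lellePellel => lelleePeellel   [P → e P e]
lelleePeellel => lelleelPleellel   [P → l P l]
lelleelPleellel => lelleelePeleellel   [P → e P e]
lelleelePeleellel => lelleeleePeeleellel   [P → e P e]
lelleeleePeeleellel => lelleeleeeeeleellel   [P → e]

P=>lPl=>lePel=>lelPlel=>lellPllel=>lellePellel=>lelleePeellel=>lelleelPleellel=>lelleelePeleellel=>lelleeleePeeleellel=>lelleeleeeeeleellel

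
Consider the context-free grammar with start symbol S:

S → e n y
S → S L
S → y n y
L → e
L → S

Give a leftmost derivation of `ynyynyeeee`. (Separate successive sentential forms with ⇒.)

S ⇒ SL   [S → S L]
SL ⇒ SLL   [S → S L]
SLL ⇒ SLLL   [S → S L]
SLLL ⇒ ynyLLL   [S → y n y]
ynyLLL ⇒ ynySLL   [L → S]
ynySLL ⇒ ynySLLL   [S → S L]
ynySLLL ⇒ ynySLLLL   [S → S L]
ynySLLLL ⇒ ynyynyLLLL   [S → y n y]
ynyynyLLLL ⇒ ynyynyeLLL   [L → e]
ynyynyeLLL ⇒ ynyynyeeLL   [L → e]
ynyynyeeLL ⇒ ynyynyeeeL   [L → e]
ynyynyeeeL ⇒ ynyynyeeee   [L → e]

S⇒SL⇒SLL⇒SLLL⇒ynyLLL⇒ynySLL⇒ynySLLL⇒ynySLLLL⇒ynyynyLLLL⇒ynyynyeLLL⇒ynyynyeeLL⇒ynyynyeeeL⇒ynyynyeeee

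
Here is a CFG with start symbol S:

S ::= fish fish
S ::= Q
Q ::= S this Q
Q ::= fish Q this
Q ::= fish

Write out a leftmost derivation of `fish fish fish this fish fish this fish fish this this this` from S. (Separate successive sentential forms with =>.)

S => Q => fish Q this => fish S this Q this => fish fish fish this Q this => fish fish fish this fish Q this this => fish fish fish this fish S this Q this this => fish fish fish this fish Q this Q this this => fish fish fish this fish fish this Q this this => fish fish fish this fish fish this fish Q this this this => fish fish fish this fish fish this fish fish this this this

S => Q   [S ::= Q]
Q => fish Q this   [Q ::= fish Q this]
fish Q this => fish S this Q this   [Q ::= S this Q]
fish S this Q this => fish fish fish this Q this   [S ::= fish fish]
fish fish fish this Q this => fish fish fish this fish Q this this   [Q ::= fish Q this]
fish fish fish this fish Q this this => fish fish fish this fish S this Q this this   [Q ::= S this Q]
fish fish fish this fish S this Q this this => fish fish fish this fish Q this Q this this   [S ::= Q]
fish fish fish this fish Q this Q this this => fish fish fish this fish fish this Q this this   [Q ::= fish]
fish fish fish this fish fish this Q this this => fish fish fish this fish fish this fish Q this this this   [Q ::= fish Q this]
fish fish fish this fish fish this fish Q this this this => fish fish fish this fish fish this fish fish this this this   [Q ::= fish]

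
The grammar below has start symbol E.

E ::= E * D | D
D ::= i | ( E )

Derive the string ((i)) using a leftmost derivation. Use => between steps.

E => D   [E ::= D]
D => (E)   [D ::= ( E )]
(E) => (D)   [E ::= D]
(D) => ((E))   [D ::= ( E )]
((E)) => ((D))   [E ::= D]
((D)) => ((i))   [D ::= i]

E => D => (E) => (D) => ((E)) => ((D)) => ((i))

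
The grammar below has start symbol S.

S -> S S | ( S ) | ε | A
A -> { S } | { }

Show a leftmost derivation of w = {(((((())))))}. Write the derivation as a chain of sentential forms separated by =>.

S => A => {S} => {(S)} => {((S))} => {(((S)))} => {((((S))))} => {(((((S)))))} => {((((((S))))))} => {(((((())))))}

S => A   [S -> A]
A => {S}   [A -> { S }]
{S} => {(S)}   [S -> ( S )]
{(S)} => {((S))}   [S -> ( S )]
{((S))} => {(((S)))}   [S -> ( S )]
{(((S)))} => {((((S))))}   [S -> ( S )]
{((((S))))} => {(((((S)))))}   [S -> ( S )]
{(((((S)))))} => {((((((S))))))}   [S -> ( S )]
{((((((S))))))} => {(((((())))))}   [S -> ε]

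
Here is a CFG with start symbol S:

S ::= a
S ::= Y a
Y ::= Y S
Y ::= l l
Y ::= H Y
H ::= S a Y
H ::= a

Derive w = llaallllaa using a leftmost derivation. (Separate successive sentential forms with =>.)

S => Ya   [S ::= Y a]
Ya => YSa   [Y ::= Y S]
YSa => HYSa   [Y ::= H Y]
HYSa => SaYYSa   [H ::= S a Y]
SaYYSa => YaaYYSa   [S ::= Y a]
YaaYYSa => llaaYYSa   [Y ::= l l]
llaaYYSa => llaallYSa   [Y ::= l l]
llaallYSa => llaallllSa   [Y ::= l l]
llaallllSa => llaallllaa   [S ::= a]

S => Ya => YSa => HYSa => SaYYSa => YaaYYSa => llaaYYSa => llaallYSa => llaallllSa => llaallllaa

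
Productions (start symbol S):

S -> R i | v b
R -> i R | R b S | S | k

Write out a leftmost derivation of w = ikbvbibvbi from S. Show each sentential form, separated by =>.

S=>Ri=>RbSi=>iRbSi=>iSbSi=>iRibSi=>iRbSibSi=>ikbSibSi=>ikbvbibSi=>ikbvbibvbi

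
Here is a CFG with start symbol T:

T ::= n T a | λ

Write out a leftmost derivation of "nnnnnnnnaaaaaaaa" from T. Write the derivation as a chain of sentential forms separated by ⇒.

T ⇒ nTa   [T ::= n T a]
nTa ⇒ nnTaa   [T ::= n T a]
nnTaa ⇒ nnnTaaa   [T ::= n T a]
nnnTaaa ⇒ nnnnTaaaa   [T ::= n T a]
nnnnTaaaa ⇒ nnnnnTaaaaa   [T ::= n T a]
nnnnnTaaaaa ⇒ nnnnnnTaaaaaa   [T ::= n T a]
nnnnnnTaaaaaa ⇒ nnnnnnnTaaaaaaa   [T ::= n T a]
nnnnnnnTaaaaaaa ⇒ nnnnnnnnTaaaaaaaa   [T ::= n T a]
nnnnnnnnTaaaaaaaa ⇒ nnnnnnnnaaaaaaaa   [T ::= λ]

T ⇒ nTa ⇒ nnTaa ⇒ nnnTaaa ⇒ nnnnTaaaa ⇒ nnnnnTaaaaa ⇒ nnnnnnTaaaaaa ⇒ nnnnnnnTaaaaaaa ⇒ nnnnnnnnTaaaaaaaa ⇒ nnnnnnnnaaaaaaaa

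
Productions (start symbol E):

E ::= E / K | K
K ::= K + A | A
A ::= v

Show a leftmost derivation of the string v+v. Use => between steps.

E => K   [E ::= K]
K => K+A   [K ::= K + A]
K+A => A+A   [K ::= A]
A+A => v+A   [A ::= v]
v+A => v+v   [A ::= v]

E => K => K+A => A+A => v+A => v+v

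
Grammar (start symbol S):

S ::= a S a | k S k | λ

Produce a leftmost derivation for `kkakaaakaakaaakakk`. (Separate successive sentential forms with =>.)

S => kSk   [S ::= k S k]
kSk => kkSkk   [S ::= k S k]
kkSkk => kkaSakk   [S ::= a S a]
kkaSakk => kkakSkakk   [S ::= k S k]
kkakSkakk => kkakaSakakk   [S ::= a S a]
kkakaSakakk => kkakaaSaakakk   [S ::= a S a]
kkakaaSaakakk => kkakaaaSaaakakk   [S ::= a S a]
kkakaaaSaaakakk => kkakaaakSkaaakakk   [S ::= k S k]
kkakaaakSkaaakakk => kkakaaakaSakaaakakk   [S ::= a S a]
kkakaaakaSakaaakakk => kkakaaakaakaaakakk   [S ::= λ]

S => kSk => kkSkk => kkaSakk => kkakSkakk => kkakaSakakk => kkakaaSaakakk => kkakaaaSaaakakk => kkakaaakSkaaakakk => kkakaaakaSakaaakakk => kkakaaakaakaaakakk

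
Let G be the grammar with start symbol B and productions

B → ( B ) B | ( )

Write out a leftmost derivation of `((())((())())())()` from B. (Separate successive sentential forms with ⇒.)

B ⇒ (B)B   [B → ( B ) B]
(B)B ⇒ ((B)B)B   [B → ( B ) B]
((B)B)B ⇒ ((())B)B   [B → ( )]
((())B)B ⇒ ((())(B)B)B   [B → ( B ) B]
((())(B)B)B ⇒ ((())((B)B)B)B   [B → ( B ) B]
((())((B)B)B)B ⇒ ((())((())B)B)B   [B → ( )]
((())((())B)B)B ⇒ ((())((())())B)B   [B → ( )]
((())((())())B)B ⇒ ((())((())())())B   [B → ( )]
((())((())())())B ⇒ ((())((())())())()   [B → ( )]

B ⇒ (B)B ⇒ ((B)B)B ⇒ ((())B)B ⇒ ((())(B)B)B ⇒ ((())((B)B)B)B ⇒ ((())((())B)B)B ⇒ ((())((())())B)B ⇒ ((())((())())())B ⇒ ((())((())())())()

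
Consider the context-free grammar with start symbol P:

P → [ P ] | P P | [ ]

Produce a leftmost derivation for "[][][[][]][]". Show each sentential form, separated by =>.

P => PP => []P => []PP => []PPP => [][]PP => [][][P]P => [][][PP]P => [][][[]P]P => [][][[][]]P => [][][[][]][]

P => PP   [P → P P]
PP => []P   [P → [ ]]
[]P => []PP   [P → P P]
[]PP => []PPP   [P → P P]
[]PPP => [][]PP   [P → [ ]]
[][]PP => [][][P]P   [P → [ P ]]
[][][P]P => [][][PP]P   [P → P P]
[][][PP]P => [][][[]P]P   [P → [ ]]
[][][[]P]P => [][][[][]]P   [P → [ ]]
[][][[][]]P => [][][[][]][]   [P → [ ]]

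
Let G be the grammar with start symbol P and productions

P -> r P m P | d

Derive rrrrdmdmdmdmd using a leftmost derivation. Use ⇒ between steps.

P⇒rPmP⇒rrPmPmP⇒rrrPmPmPmP⇒rrrrPmPmPmPmP⇒rrrrdmPmPmPmP⇒rrrrdmdmPmPmP⇒rrrrdmdmdmPmP⇒rrrrdmdmdmdmP⇒rrrrdmdmdmdmd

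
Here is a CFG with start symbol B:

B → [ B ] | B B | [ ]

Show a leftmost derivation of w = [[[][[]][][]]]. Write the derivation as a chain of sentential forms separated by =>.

B => [B]   [B → [ B ]]
[B] => [[B]]   [B → [ B ]]
[[B]] => [[BB]]   [B → B B]
[[BB]] => [[[]B]]   [B → [ ]]
[[[]B]] => [[[]BB]]   [B → B B]
[[[]BB]] => [[[]BBB]]   [B → B B]
[[[]BBB]] => [[[][B]BB]]   [B → [ B ]]
[[[][B]BB]] => [[[][[]]BB]]   [B → [ ]]
[[[][[]]BB]] => [[[][[]][]B]]   [B → [ ]]
[[[][[]][]B]] => [[[][[]][][]]]   [B → [ ]]

B => [B] => [[B]] => [[BB]] => [[[]B]] => [[[]BB]] => [[[]BBB]] => [[[][B]BB]] => [[[][[]]BB]] => [[[][[]][]B]] => [[[][[]][][]]]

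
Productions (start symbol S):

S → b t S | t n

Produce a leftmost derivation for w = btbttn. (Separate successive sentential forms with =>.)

S => btS   [S → b t S]
btS => btbtS   [S → b t S]
btbtS => btbttn   [S → t n]

S => btS => btbtS => btbttn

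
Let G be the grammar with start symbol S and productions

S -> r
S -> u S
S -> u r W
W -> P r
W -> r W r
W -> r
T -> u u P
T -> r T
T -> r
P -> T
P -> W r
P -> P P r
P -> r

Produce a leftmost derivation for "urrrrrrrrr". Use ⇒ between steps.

S ⇒ urW   [S -> u r W]
urW ⇒ urPr   [W -> P r]
urPr ⇒ urWrr   [P -> W r]
urWrr ⇒ urPrrr   [W -> P r]
urPrrr ⇒ urWrrrr   [P -> W r]
urWrrrr ⇒ urrWrrrrr   [W -> r W r]
urrWrrrrr ⇒ urrPrrrrrr   [W -> P r]
urrPrrrrrr ⇒ urrrrrrrrr   [P -> r]

S ⇒ urW ⇒ urPr ⇒ urWrr ⇒ urPrrr ⇒ urWrrrr ⇒ urrWrrrrr ⇒ urrPrrrrrr ⇒ urrrrrrrrr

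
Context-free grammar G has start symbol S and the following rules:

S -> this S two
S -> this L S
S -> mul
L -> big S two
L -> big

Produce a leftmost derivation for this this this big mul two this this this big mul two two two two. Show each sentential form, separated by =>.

S => this S two   [S -> this S two]
this S two => this this S two two   [S -> this S two]
this this S two two => this this this L S two two   [S -> this L S]
this this this L S two two => this this this big S two S two two   [L -> big S two]
this this this big S two S two two => this this this big mul two S two two   [S -> mul]
this this this big mul two S two two => this this this big mul two this S two two two   [S -> this S two]
this this this big mul two this S two two two => this this this big mul two this this S two two two two   [S -> this S two]
this this this big mul two this this S two two two two => this this this big mul two this this this L S two two two two   [S -> this L S]
this this this big mul two this this this L S two two two two => this this this big mul two this this this big S two two two two   [L -> big]
this this this big mul two this this this big S two two two two => this this this big mul two this this this big mul two two two two   [S -> mul]

S => this S two => this this S two two => this this this L S two two => this this this big S two S two two => this this this big mul two S two two => this this this big mul two this S two two two => this this this big mul two this this S two two two two => this this this big mul two this this this L S two two two two => this this this big mul two this this this big S two two two two => this this this big mul two this this this big mul two two two two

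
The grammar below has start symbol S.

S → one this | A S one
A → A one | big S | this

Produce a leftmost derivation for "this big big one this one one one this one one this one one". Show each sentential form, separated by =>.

S => A S one => this S one => this A S one one => this big S S one one => this big A S one S one one => this big A one S one S one one => this big A one one S one S one one => this big big S one one S one S one one => this big big one this one one S one S one one => this big big one this one one one this one S one one => this big big one this one one one this one one this one one

S => A S one   [S → A S one]
A S one => this S one   [A → this]
this S one => this A S one one   [S → A S one]
this A S one one => this big S S one one   [A → big S]
this big S S one one => this big A S one S one one   [S → A S one]
this big A S one S one one => this big A one S one S one one   [A → A one]
this big A one S one S one one => this big A one one S one S one one   [A → A one]
this big A one one S one S one one => this big big S one one S one S one one   [A → big S]
this big big S one one S one S one one => this big big one this one one S one S one one   [S → one this]
this big big one this one one S one S one one => this big big one this one one one this one S one one   [S → one this]
this big big one this one one one this one S one one => this big big one this one one one this one one this one one   [S → one this]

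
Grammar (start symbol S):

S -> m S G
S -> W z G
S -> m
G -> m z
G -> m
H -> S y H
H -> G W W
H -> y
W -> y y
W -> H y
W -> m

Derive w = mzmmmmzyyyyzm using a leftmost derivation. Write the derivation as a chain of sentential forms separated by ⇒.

S ⇒ WzG ⇒ HyzG ⇒ GWWyzG ⇒ mzWWyzG ⇒ mzmWyzG ⇒ mzmHyyzG ⇒ mzmSyHyyzG ⇒ mzmmSGyHyyzG ⇒ mzmmmGyHyyzG ⇒ mzmmmmzyHyyzG ⇒ mzmmmmzyyyyzG ⇒ mzmmmmzyyyyzm

S ⇒ WzG   [S -> W z G]
WzG ⇒ HyzG   [W -> H y]
HyzG ⇒ GWWyzG   [H -> G W W]
GWWyzG ⇒ mzWWyzG   [G -> m z]
mzWWyzG ⇒ mzmWyzG   [W -> m]
mzmWyzG ⇒ mzmHyyzG   [W -> H y]
mzmHyyzG ⇒ mzmSyHyyzG   [H -> S y H]
mzmSyHyyzG ⇒ mzmmSGyHyyzG   [S -> m S G]
mzmmSGyHyyzG ⇒ mzmmmGyHyyzG   [S -> m]
mzmmmGyHyyzG ⇒ mzmmmmzyHyyzG   [G -> m z]
mzmmmmzyHyyzG ⇒ mzmmmmzyyyyzG   [H -> y]
mzmmmmzyyyyzG ⇒ mzmmmmzyyyyzm   [G -> m]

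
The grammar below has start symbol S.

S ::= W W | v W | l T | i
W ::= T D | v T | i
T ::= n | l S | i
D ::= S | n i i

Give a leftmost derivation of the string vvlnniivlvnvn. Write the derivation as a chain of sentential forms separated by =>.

S=>vW=>vvT=>vvlS=>vvlWW=>vvlTDW=>vvlnDW=>vvlnniiW=>vvlnniivT=>vvlnniivlS=>vvlnniivlWW=>vvlnniivlvTW=>vvlnniivlvnW=>vvlnniivlvnvT=>vvlnniivlvnvn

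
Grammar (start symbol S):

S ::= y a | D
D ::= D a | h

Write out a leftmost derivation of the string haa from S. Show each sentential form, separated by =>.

S => D => Da => Daa => haa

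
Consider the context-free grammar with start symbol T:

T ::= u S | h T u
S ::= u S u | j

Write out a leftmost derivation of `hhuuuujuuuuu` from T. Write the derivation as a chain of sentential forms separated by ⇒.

T ⇒ hTu ⇒ hhTuu ⇒ hhuSuu ⇒ hhuuSuuu ⇒ hhuuuSuuuu ⇒ hhuuuuSuuuuu ⇒ hhuuuujuuuuu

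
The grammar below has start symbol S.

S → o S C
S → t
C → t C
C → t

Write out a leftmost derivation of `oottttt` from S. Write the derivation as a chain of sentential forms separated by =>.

S => oSC => ooSCC => ootCC => oottCC => ootttCC => oottttC => oottttt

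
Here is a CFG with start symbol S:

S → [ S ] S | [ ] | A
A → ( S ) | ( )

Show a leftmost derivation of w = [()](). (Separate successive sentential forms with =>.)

S => [S]S => [A]S => [()]S => [()]A => [()]()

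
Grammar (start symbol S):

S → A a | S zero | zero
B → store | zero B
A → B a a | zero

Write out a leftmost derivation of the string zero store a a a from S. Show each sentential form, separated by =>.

S => A a => B a a a => zero B a a a => zero store a a a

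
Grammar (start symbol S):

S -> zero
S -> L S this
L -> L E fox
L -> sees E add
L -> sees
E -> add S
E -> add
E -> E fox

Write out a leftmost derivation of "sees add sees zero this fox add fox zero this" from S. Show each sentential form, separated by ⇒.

S ⇒ L S this ⇒ L E fox S this ⇒ L E fox E fox S this ⇒ sees E fox E fox S this ⇒ sees add S fox E fox S this ⇒ sees add L S this fox E fox S this ⇒ sees add sees S this fox E fox S this ⇒ sees add sees zero this fox E fox S this ⇒ sees add sees zero this fox add fox S this ⇒ sees add sees zero this fox add fox zero this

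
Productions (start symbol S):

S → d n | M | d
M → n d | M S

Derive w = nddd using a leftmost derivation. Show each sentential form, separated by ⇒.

S ⇒ M   [S → M]
M ⇒ MS   [M → M S]
MS ⇒ MSS   [M → M S]
MSS ⇒ ndSS   [M → n d]
ndSS ⇒ nddS   [S → d]
nddS ⇒ nddd   [S → d]

S⇒M⇒MS⇒MSS⇒ndSS⇒nddS⇒nddd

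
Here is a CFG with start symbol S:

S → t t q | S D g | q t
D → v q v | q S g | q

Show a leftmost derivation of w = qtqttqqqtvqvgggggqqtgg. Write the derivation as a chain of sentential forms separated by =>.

S => SDg   [S → S D g]
SDg => SDgDg   [S → S D g]
SDgDg => qtDgDg   [S → q t]
qtDgDg => qtqSggDg   [D → q S g]
qtqSggDg => qtqSDgggDg   [S → S D g]
qtqSDgggDg => qtqttqDgggDg   [S → t t q]
qtqttqDgggDg => qtqttqqSggggDg   [D → q S g]
qtqttqqSggggDg => qtqttqqSDgggggDg   [S → S D g]
qtqttqqSDgggggDg => qtqttqqqtDgggggDg   [S → q t]
qtqttqqqtDgggggDg => qtqttqqqtvqvgggggDg   [D → v q v]
qtqttqqqtvqvgggggDg => qtqttqqqtvqvgggggqSgg   [D → q S g]
qtqttqqqtvqvgggggqSgg => qtqttqqqtvqvgggggqqtgg   [S → q t]

S => SDg => SDgDg => qtDgDg => qtqSggDg => qtqSDgggDg => qtqttqDgggDg => qtqttqqSggggDg => qtqttqqSDgggggDg => qtqttqqqtDgggggDg => qtqttqqqtvqvgggggDg => qtqttqqqtvqvgggggqSgg => qtqttqqqtvqvgggggqqtgg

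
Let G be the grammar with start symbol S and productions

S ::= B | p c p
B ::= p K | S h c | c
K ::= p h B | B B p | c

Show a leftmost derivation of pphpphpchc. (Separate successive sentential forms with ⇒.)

S ⇒ B ⇒ pK ⇒ pphB ⇒ pphpK ⇒ pphpphB ⇒ pphpphShc ⇒ pphpphBhc ⇒ pphpphpKhc ⇒ pphpphpchc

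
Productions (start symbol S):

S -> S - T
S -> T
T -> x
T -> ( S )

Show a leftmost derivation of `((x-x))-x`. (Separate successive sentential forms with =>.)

S => S-T   [S -> S - T]
S-T => T-T   [S -> T]
T-T => (S)-T   [T -> ( S )]
(S)-T => (T)-T   [S -> T]
(T)-T => ((S))-T   [T -> ( S )]
((S))-T => ((S-T))-T   [S -> S - T]
((S-T))-T => ((T-T))-T   [S -> T]
((T-T))-T => ((x-T))-T   [T -> x]
((x-T))-T => ((x-x))-T   [T -> x]
((x-x))-T => ((x-x))-x   [T -> x]

S=>S-T=>T-T=>(S)-T=>(T)-T=>((S))-T=>((S-T))-T=>((T-T))-T=>((x-T))-T=>((x-x))-T=>((x-x))-x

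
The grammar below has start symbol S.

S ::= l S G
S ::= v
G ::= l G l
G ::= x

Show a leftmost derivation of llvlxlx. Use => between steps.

S => lSG => llSGG => llvGG => llvlGlG => llvlxlG => llvlxlx

S => lSG   [S ::= l S G]
lSG => llSGG   [S ::= l S G]
llSGG => llvGG   [S ::= v]
llvGG => llvlGlG   [G ::= l G l]
llvlGlG => llvlxlG   [G ::= x]
llvlxlG => llvlxlx   [G ::= x]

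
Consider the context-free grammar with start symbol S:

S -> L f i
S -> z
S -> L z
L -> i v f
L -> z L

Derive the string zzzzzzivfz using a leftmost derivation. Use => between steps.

S => Lz   [S -> L z]
Lz => zLz   [L -> z L]
zLz => zzLz   [L -> z L]
zzLz => zzzLz   [L -> z L]
zzzLz => zzzzLz   [L -> z L]
zzzzLz => zzzzzLz   [L -> z L]
zzzzzLz => zzzzzzLz   [L -> z L]
zzzzzzLz => zzzzzzivfz   [L -> i v f]

S=>Lz=>zLz=>zzLz=>zzzLz=>zzzzLz=>zzzzzLz=>zzzzzzLz=>zzzzzzivfz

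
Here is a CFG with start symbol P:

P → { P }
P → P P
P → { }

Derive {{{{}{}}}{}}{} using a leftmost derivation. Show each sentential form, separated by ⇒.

P ⇒ PP   [P → P P]
PP ⇒ {P}P   [P → { P }]
{P}P ⇒ {PP}P   [P → P P]
{PP}P ⇒ {{P}P}P   [P → { P }]
{{P}P}P ⇒ {{{P}}P}P   [P → { P }]
{{{P}}P}P ⇒ {{{PP}}P}P   [P → P P]
{{{PP}}P}P ⇒ {{{{}P}}P}P   [P → { }]
{{{{}P}}P}P ⇒ {{{{}{}}}P}P   [P → { }]
{{{{}{}}}P}P ⇒ {{{{}{}}}{}}P   [P → { }]
{{{{}{}}}{}}P ⇒ {{{{}{}}}{}}{}   [P → { }]

P ⇒ PP ⇒ {P}P ⇒ {PP}P ⇒ {{P}P}P ⇒ {{{P}}P}P ⇒ {{{PP}}P}P ⇒ {{{{}P}}P}P ⇒ {{{{}{}}}P}P ⇒ {{{{}{}}}{}}P ⇒ {{{{}{}}}{}}{}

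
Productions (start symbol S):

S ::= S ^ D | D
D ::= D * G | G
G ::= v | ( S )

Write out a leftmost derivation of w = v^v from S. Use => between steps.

S => S^D => D^D => G^D => v^D => v^G => v^v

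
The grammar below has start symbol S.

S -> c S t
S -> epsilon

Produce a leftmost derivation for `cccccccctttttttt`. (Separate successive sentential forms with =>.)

S => cSt => ccStt => cccSttt => ccccStttt => cccccSttttt => ccccccStttttt => cccccccSttttttt => ccccccccStttttttt => cccccccctttttttt

S => cSt   [S -> c S t]
cSt => ccStt   [S -> c S t]
ccStt => cccSttt   [S -> c S t]
cccSttt => ccccStttt   [S -> c S t]
ccccStttt => cccccSttttt   [S -> c S t]
cccccSttttt => ccccccStttttt   [S -> c S t]
ccccccStttttt => cccccccSttttttt   [S -> c S t]
cccccccSttttttt => ccccccccStttttttt   [S -> c S t]
ccccccccStttttttt => cccccccctttttttt   [S -> epsilon]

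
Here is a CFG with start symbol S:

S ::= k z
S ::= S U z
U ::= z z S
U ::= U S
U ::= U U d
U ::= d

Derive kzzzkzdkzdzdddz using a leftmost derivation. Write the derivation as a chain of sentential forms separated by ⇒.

S ⇒ SUz   [S ::= S U z]
SUz ⇒ kzUz   [S ::= k z]
kzUz ⇒ kzUUdz   [U ::= U U d]
kzUUdz ⇒ kzzzSUdz   [U ::= z z S]
kzzzSUdz ⇒ kzzzkzUdz   [S ::= k z]
kzzzkzUdz ⇒ kzzzkzUUddz   [U ::= U U d]
kzzzkzUUddz ⇒ kzzzkzUSUddz   [U ::= U S]
kzzzkzUSUddz ⇒ kzzzkzdSUddz   [U ::= d]
kzzzkzdSUddz ⇒ kzzzkzdSUzUddz   [S ::= S U z]
kzzzkzdSUzUddz ⇒ kzzzkzdkzUzUddz   [S ::= k z]
kzzzkzdkzUzUddz ⇒ kzzzkzdkzdzUddz   [U ::= d]
kzzzkzdkzdzUddz ⇒ kzzzkzdkzdzdddz   [U ::= d]

S⇒SUz⇒kzUz⇒kzUUdz⇒kzzzSUdz⇒kzzzkzUdz⇒kzzzkzUUddz⇒kzzzkzUSUddz⇒kzzzkzdSUddz⇒kzzzkzdSUzUddz⇒kzzzkzdkzUzUddz⇒kzzzkzdkzdzUddz⇒kzzzkzdkzdzdddz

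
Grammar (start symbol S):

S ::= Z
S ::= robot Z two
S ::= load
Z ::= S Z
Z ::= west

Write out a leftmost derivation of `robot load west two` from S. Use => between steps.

S => robot Z two   [S ::= robot Z two]
robot Z two => robot S Z two   [Z ::= S Z]
robot S Z two => robot load Z two   [S ::= load]
robot load Z two => robot load west two   [Z ::= west]

S => robot Z two => robot S Z two => robot load Z two => robot load west two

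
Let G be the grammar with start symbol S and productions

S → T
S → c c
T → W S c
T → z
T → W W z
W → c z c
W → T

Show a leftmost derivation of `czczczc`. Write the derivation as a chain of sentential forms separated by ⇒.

S⇒T⇒WSc⇒TSc⇒WScSc⇒czcScSc⇒czcTcSc⇒czczcSc⇒czczcTc⇒czczczc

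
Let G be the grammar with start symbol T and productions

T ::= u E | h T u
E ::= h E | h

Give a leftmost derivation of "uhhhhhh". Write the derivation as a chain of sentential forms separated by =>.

T => uE => uhE => uhhE => uhhhE => uhhhhE => uhhhhhE => uhhhhhh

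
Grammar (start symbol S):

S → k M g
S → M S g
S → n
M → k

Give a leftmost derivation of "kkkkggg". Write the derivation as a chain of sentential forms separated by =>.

S => MSg   [S → M S g]
MSg => kSg   [M → k]
kSg => kMSgg   [S → M S g]
kMSgg => kkSgg   [M → k]
kkSgg => kkkMggg   [S → k M g]
kkkMggg => kkkkggg   [M → k]

S=>MSg=>kSg=>kMSgg=>kkSgg=>kkkMggg=>kkkkggg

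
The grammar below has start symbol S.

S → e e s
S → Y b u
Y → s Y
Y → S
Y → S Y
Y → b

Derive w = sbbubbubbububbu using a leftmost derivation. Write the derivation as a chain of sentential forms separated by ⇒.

S ⇒ Ybu ⇒ SYbu ⇒ YbuYbu ⇒ sYbuYbu ⇒ sSbuYbu ⇒ sYbubuYbu ⇒ sSYbubuYbu ⇒ sYbuYbubuYbu ⇒ sSYbuYbubuYbu ⇒ sYbuYbuYbubuYbu ⇒ sbbuYbuYbubuYbu ⇒ sbbubbuYbubuYbu ⇒ sbbubbubbubuYbu ⇒ sbbubbubbububbu

S ⇒ Ybu   [S → Y b u]
Ybu ⇒ SYbu   [Y → S Y]
SYbu ⇒ YbuYbu   [S → Y b u]
YbuYbu ⇒ sYbuYbu   [Y → s Y]
sYbuYbu ⇒ sSbuYbu   [Y → S]
sSbuYbu ⇒ sYbubuYbu   [S → Y b u]
sYbubuYbu ⇒ sSYbubuYbu   [Y → S Y]
sSYbubuYbu ⇒ sYbuYbubuYbu   [S → Y b u]
sYbuYbubuYbu ⇒ sSYbuYbubuYbu   [Y → S Y]
sSYbuYbubuYbu ⇒ sYbuYbuYbubuYbu   [S → Y b u]
sYbuYbuYbubuYbu ⇒ sbbuYbuYbubuYbu   [Y → b]
sbbuYbuYbubuYbu ⇒ sbbubbuYbubuYbu   [Y → b]
sbbubbuYbubuYbu ⇒ sbbubbubbubuYbu   [Y → b]
sbbubbubbubuYbu ⇒ sbbubbubbububbu   [Y → b]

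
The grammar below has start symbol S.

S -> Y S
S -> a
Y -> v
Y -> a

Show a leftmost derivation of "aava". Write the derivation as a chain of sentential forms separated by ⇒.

S ⇒ YS   [S -> Y S]
YS ⇒ aS   [Y -> a]
aS ⇒ aYS   [S -> Y S]
aYS ⇒ aaS   [Y -> a]
aaS ⇒ aaYS   [S -> Y S]
aaYS ⇒ aavS   [Y -> v]
aavS ⇒ aava   [S -> a]

S ⇒ YS ⇒ aS ⇒ aYS ⇒ aaS ⇒ aaYS ⇒ aavS ⇒ aava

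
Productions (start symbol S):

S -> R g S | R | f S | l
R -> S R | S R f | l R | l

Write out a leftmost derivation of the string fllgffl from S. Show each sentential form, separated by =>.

S=>fS=>fRgS=>flRgS=>fllgS=>fllgfS=>fllgffS=>fllgffl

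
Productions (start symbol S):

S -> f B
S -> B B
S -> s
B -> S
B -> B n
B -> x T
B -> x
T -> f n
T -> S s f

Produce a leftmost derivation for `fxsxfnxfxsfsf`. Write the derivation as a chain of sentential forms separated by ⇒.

S⇒fB⇒fxT⇒fxSsf⇒fxBBsf⇒fxSBsf⇒fxBBBsf⇒fxSBBsf⇒fxsBBsf⇒fxsxTBsf⇒fxsxfnBsf⇒fxsxfnxTsf⇒fxsxfnxSsfsf⇒fxsxfnxfBsfsf⇒fxsxfnxfxsfsf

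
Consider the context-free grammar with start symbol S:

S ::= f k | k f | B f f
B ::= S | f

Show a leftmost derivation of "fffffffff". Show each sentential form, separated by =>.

S => Bff => Sff => Bffff => Sffff => Bffffff => Sffffff => Bffffffff => fffffffff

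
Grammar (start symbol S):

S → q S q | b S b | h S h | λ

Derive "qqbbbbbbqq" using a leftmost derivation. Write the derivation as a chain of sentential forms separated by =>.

S=>qSq=>qqSqq=>qqbSbqq=>qqbbSbbqq=>qqbbbSbbbqq=>qqbbbbbbqq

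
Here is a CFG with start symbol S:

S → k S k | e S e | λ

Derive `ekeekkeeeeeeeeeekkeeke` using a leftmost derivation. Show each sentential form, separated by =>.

S => eSe   [S → e S e]
eSe => ekSke   [S → k S k]
ekSke => ekeSeke   [S → e S e]
ekeSeke => ekeeSeeke   [S → e S e]
ekeeSeeke => ekeekSkeeke   [S → k S k]
ekeekSkeeke => ekeekkSkkeeke   [S → k S k]
ekeekkSkkeeke => ekeekkeSekkeeke   [S → e S e]
ekeekkeSekkeeke => ekeekkeeSeekkeeke   [S → e S e]
ekeekkeeSeekkeeke => ekeekkeeeSeeekkeeke   [S → e S e]
ekeekkeeeSeeekkeeke => ekeekkeeeeSeeeekkeeke   [S → e S e]
ekeekkeeeeSeeeekkeeke => ekeekkeeeeeSeeeeekkeeke   [S → e S e]
ekeekkeeeeeSeeeeekkeeke => ekeekkeeeeeeeeeekkeeke   [S → λ]

S => eSe => ekSke => ekeSeke => ekeeSeeke => ekeekSkeeke => ekeekkSkkeeke => ekeekkeSekkeeke => ekeekkeeSeekkeeke => ekeekkeeeSeeekkeeke => ekeekkeeeeSeeeekkeeke => ekeekkeeeeeSeeeeekkeeke => ekeekkeeeeeeeeeekkeeke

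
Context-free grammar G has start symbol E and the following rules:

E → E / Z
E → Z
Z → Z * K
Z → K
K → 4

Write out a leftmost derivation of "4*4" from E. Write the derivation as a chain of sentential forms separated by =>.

E => Z => Z*K => K*K => 4*K => 4*4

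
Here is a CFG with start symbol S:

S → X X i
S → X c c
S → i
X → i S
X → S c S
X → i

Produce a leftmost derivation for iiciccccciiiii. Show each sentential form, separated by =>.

S=>XXi=>ScSXi=>XcccSXi=>iScccSXi=>iXcccccSXi=>iScScccccSXi=>iicScccccSXi=>iicicccccSXi=>iicicccccXXiXi=>iiciccccciXiXi=>iiciccccciiiXi=>iiciccccciiiii

S => XXi   [S → X X i]
XXi => ScSXi   [X → S c S]
ScSXi => XcccSXi   [S → X c c]
XcccSXi => iScccSXi   [X → i S]
iScccSXi => iXcccccSXi   [S → X c c]
iXcccccSXi => iScScccccSXi   [X → S c S]
iScScccccSXi => iicScccccSXi   [S → i]
iicScccccSXi => iicicccccSXi   [S → i]
iicicccccSXi => iicicccccXXiXi   [S → X X i]
iicicccccXXiXi => iiciccccciXiXi   [X → i]
iiciccccciXiXi => iiciccccciiiXi   [X → i]
iiciccccciiiXi => iiciccccciiiii   [X → i]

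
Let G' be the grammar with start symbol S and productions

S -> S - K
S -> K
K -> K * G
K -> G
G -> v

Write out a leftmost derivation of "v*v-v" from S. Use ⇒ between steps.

S ⇒ S-K   [S -> S - K]
S-K ⇒ K-K   [S -> K]
K-K ⇒ K*G-K   [K -> K * G]
K*G-K ⇒ G*G-K   [K -> G]
G*G-K ⇒ v*G-K   [G -> v]
v*G-K ⇒ v*v-K   [G -> v]
v*v-K ⇒ v*v-G   [K -> G]
v*v-G ⇒ v*v-v   [G -> v]

S ⇒ S-K ⇒ K-K ⇒ K*G-K ⇒ G*G-K ⇒ v*G-K ⇒ v*v-K ⇒ v*v-G ⇒ v*v-v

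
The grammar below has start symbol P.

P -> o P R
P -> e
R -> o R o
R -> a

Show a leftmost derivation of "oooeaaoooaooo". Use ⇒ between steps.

P⇒oPR⇒ooPRR⇒oooPRRR⇒oooeRRR⇒oooeaRR⇒oooeaaR⇒oooeaaoRo⇒oooeaaooRoo⇒oooeaaoooRooo⇒oooeaaoooaooo

P ⇒ oPR   [P -> o P R]
oPR ⇒ ooPRR   [P -> o P R]
ooPRR ⇒ oooPRRR   [P -> o P R]
oooPRRR ⇒ oooeRRR   [P -> e]
oooeRRR ⇒ oooeaRR   [R -> a]
oooeaRR ⇒ oooeaaR   [R -> a]
oooeaaR ⇒ oooeaaoRo   [R -> o R o]
oooeaaoRo ⇒ oooeaaooRoo   [R -> o R o]
oooeaaooRoo ⇒ oooeaaoooRooo   [R -> o R o]
oooeaaoooRooo ⇒ oooeaaoooaooo   [R -> a]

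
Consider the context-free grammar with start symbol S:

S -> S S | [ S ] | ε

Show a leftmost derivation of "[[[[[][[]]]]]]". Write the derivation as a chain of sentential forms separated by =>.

S => SS => [S]S => [[S]]S => [[[S]]]S => [[[[S]]]]S => [[[[SS]]]]S => [[[[[S]S]]]]S => [[[[[]S]]]]S => [[[[[][S]]]]]S => [[[[[][[S]]]]]]S => [[[[[][[]]]]]]S => [[[[[][[]]]]]]

S => SS   [S -> S S]
SS => [S]S   [S -> [ S ]]
[S]S => [[S]]S   [S -> [ S ]]
[[S]]S => [[[S]]]S   [S -> [ S ]]
[[[S]]]S => [[[[S]]]]S   [S -> [ S ]]
[[[[S]]]]S => [[[[SS]]]]S   [S -> S S]
[[[[SS]]]]S => [[[[[S]S]]]]S   [S -> [ S ]]
[[[[[S]S]]]]S => [[[[[]S]]]]S   [S -> ε]
[[[[[]S]]]]S => [[[[[][S]]]]]S   [S -> [ S ]]
[[[[[][S]]]]]S => [[[[[][[S]]]]]]S   [S -> [ S ]]
[[[[[][[S]]]]]]S => [[[[[][[]]]]]]S   [S -> ε]
[[[[[][[]]]]]]S => [[[[[][[]]]]]]   [S -> ε]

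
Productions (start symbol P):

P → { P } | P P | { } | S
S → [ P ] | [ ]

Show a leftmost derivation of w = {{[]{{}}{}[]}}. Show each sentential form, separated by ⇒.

P ⇒ {P}   [P → { P }]
{P} ⇒ {{P}}   [P → { P }]
{{P}} ⇒ {{PP}}   [P → P P]
{{PP}} ⇒ {{PPP}}   [P → P P]
{{PPP}} ⇒ {{SPP}}   [P → S]
{{SPP}} ⇒ {{[]PP}}   [S → [ ]]
{{[]PP}} ⇒ {{[]PPP}}   [P → P P]
{{[]PPP}} ⇒ {{[]{P}PP}}   [P → { P }]
{{[]{P}PP}} ⇒ {{[]{{}}PP}}   [P → { }]
{{[]{{}}PP}} ⇒ {{[]{{}}{}P}}   [P → { }]
{{[]{{}}{}P}} ⇒ {{[]{{}}{}S}}   [P → S]
{{[]{{}}{}S}} ⇒ {{[]{{}}{}[]}}   [S → [ ]]

P⇒{P}⇒{{P}}⇒{{PP}}⇒{{PPP}}⇒{{SPP}}⇒{{[]PP}}⇒{{[]PPP}}⇒{{[]{P}PP}}⇒{{[]{{}}PP}}⇒{{[]{{}}{}P}}⇒{{[]{{}}{}S}}⇒{{[]{{}}{}[]}}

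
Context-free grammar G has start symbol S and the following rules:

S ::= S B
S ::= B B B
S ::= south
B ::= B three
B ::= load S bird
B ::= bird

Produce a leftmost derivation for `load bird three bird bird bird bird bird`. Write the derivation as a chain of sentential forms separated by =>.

S => B B B   [S ::= B B B]
B B B => load S bird B B   [B ::= load S bird]
load S bird B B => load B B B bird B B   [S ::= B B B]
load B B B bird B B => load B three B B bird B B   [B ::= B three]
load B three B B bird B B => load bird three B B bird B B   [B ::= bird]
load bird three B B bird B B => load bird three bird B bird B B   [B ::= bird]
load bird three bird B bird B B => load bird three bird bird bird B B   [B ::= bird]
load bird three bird bird bird B B => load bird three bird bird bird bird B   [B ::= bird]
load bird three bird bird bird bird B => load bird three bird bird bird bird bird   [B ::= bird]

S => B B B => load S bird B B => load B B B bird B B => load B three B B bird B B => load bird three B B bird B B => load bird three bird B bird B B => load bird three bird bird bird B B => load bird three bird bird bird bird B => load bird three bird bird bird bird bird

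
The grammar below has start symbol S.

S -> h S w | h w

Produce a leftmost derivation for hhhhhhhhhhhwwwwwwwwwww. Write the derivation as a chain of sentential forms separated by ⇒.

S ⇒ hSw ⇒ hhSww ⇒ hhhSwww ⇒ hhhhSwwww ⇒ hhhhhSwwwww ⇒ hhhhhhSwwwwww ⇒ hhhhhhhSwwwwwww ⇒ hhhhhhhhSwwwwwwww ⇒ hhhhhhhhhSwwwwwwwww ⇒ hhhhhhhhhhSwwwwwwwwww ⇒ hhhhhhhhhhhwwwwwwwwwww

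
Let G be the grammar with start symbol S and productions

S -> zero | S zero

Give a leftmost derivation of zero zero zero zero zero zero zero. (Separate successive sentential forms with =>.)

S => S zero   [S -> S zero]
S zero => S zero zero   [S -> S zero]
S zero zero => S zero zero zero   [S -> S zero]
S zero zero zero => S zero zero zero zero   [S -> S zero]
S zero zero zero zero => S zero zero zero zero zero   [S -> S zero]
S zero zero zero zero zero => S zero zero zero zero zero zero   [S -> S zero]
S zero zero zero zero zero zero => zero zero zero zero zero zero zero   [S -> zero]

S => S zero => S zero zero => S zero zero zero => S zero zero zero zero => S zero zero zero zero zero => S zero zero zero zero zero zero => zero zero zero zero zero zero zero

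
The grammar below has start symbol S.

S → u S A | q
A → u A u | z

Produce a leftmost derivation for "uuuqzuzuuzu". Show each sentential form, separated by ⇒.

S ⇒ uSA ⇒ uuSAA ⇒ uuuSAAA ⇒ uuuqAAA ⇒ uuuqzAA ⇒ uuuqzuAuA ⇒ uuuqzuzuA ⇒ uuuqzuzuuAu ⇒ uuuqzuzuuzu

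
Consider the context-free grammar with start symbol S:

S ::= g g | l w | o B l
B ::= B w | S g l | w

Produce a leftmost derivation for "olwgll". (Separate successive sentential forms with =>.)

S => oBl => oSgll => olwgll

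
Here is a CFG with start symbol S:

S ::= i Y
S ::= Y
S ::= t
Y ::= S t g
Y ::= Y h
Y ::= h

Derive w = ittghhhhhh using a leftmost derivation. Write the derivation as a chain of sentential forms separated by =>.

S => iY => iYh => iYhh => iYhhh => iYhhhh => iYhhhhh => iYhhhhhh => iStghhhhhh => ittghhhhhh

S => iY   [S ::= i Y]
iY => iYh   [Y ::= Y h]
iYh => iYhh   [Y ::= Y h]
iYhh => iYhhh   [Y ::= Y h]
iYhhh => iYhhhh   [Y ::= Y h]
iYhhhh => iYhhhhh   [Y ::= Y h]
iYhhhhh => iYhhhhhh   [Y ::= Y h]
iYhhhhhh => iStghhhhhh   [Y ::= S t g]
iStghhhhhh => ittghhhhhh   [S ::= t]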